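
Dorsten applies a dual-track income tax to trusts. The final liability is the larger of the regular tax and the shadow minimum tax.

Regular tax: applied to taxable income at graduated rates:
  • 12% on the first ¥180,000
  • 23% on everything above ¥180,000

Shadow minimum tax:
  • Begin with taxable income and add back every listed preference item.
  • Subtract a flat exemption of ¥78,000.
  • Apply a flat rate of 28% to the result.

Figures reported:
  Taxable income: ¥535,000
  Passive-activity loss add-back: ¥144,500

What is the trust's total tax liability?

Shadow minimum tax:
  Adjusted income: ¥535,000 + ¥144,500 = ¥679,500
  Less exemption ¥78,000 → base ¥601,500
  ¥601,500 × 28% = ¥168,420

Regular tax:
  ¥180,000 × 12% = ¥21,600
  ¥355,000 × 23% = ¥81,650
  → ¥103,250

¥168,420 > ¥103,250, so the shadow minimum tax is the binding amount.

¥168,420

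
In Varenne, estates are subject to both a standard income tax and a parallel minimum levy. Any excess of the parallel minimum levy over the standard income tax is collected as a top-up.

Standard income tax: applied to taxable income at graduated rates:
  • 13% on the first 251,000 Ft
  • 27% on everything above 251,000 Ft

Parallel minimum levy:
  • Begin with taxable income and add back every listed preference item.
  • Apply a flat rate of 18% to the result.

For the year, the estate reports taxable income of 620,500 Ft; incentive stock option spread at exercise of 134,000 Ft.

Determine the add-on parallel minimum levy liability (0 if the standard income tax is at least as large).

3,415 Ft

Parallel minimum levy:
  Adjusted income: 620,500 Ft + 134,000 Ft = 754,500 Ft
  754,500 Ft × 18% = 135,810 Ft

Standard income tax:
  251,000 Ft × 13% = 32,630 Ft
  369,500 Ft × 27% = 99,765 Ft
  → 132,395 Ft

Excess of parallel minimum levy over standard income tax: 135,810 Ft − 132,395 Ft = 3,415 Ft.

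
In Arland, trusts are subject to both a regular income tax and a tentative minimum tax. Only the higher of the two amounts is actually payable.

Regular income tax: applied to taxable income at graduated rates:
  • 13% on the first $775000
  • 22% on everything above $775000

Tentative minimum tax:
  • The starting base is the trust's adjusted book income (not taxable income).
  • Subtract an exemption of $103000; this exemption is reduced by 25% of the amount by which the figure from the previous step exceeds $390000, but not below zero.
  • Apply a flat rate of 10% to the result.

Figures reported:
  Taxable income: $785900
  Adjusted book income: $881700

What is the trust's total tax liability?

$103148

Tentative minimum tax:
  Base (adjusted book income): $881700
  Exemption: 25% × ($881700 − $390000) = $122925 ≥ $103000, so the exemption is fully phased out
  Base: $881700 − $0 = $881700
  $881700 × 10% = $88170

Regular income tax:
  $775000 × 13% = $100750
  $10900 × 22% = $2398
  → $103148

$103148 > $88170, so the regular income tax governs.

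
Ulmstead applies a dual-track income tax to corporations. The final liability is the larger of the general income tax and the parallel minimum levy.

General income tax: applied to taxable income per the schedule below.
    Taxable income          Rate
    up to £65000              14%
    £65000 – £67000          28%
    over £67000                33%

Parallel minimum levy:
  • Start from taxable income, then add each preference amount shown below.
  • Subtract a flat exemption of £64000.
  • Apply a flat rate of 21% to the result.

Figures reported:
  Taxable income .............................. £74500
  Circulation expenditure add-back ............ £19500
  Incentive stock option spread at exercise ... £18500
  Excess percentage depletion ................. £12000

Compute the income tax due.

Parallel minimum levy:
  Adjusted income: £74500 + £19500 + £18500 + £12000 = £124500
  Less exemption £64000 → base £60500
  £60500 × 21% = £12705

General income tax:
  £65000 × 14% = £9100
  £2000 × 28% = £560
  £7500 × 33% = £2475
  → £12135

£12705 > £12135, so the parallel minimum levy is the binding amount.

£12705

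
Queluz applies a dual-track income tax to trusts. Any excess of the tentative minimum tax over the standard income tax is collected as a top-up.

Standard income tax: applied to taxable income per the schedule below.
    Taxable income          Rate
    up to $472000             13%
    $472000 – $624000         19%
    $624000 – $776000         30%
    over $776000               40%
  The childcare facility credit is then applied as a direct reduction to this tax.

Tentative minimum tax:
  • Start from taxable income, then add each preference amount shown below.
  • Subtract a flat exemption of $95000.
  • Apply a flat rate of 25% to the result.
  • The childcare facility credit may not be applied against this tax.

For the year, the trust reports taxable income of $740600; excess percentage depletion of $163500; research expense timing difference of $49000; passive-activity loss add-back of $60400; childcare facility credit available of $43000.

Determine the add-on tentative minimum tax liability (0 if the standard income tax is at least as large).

$147405

Tentative minimum tax:
  Adjusted income: $740600 + $163500 + $49000 + $60400 = $1013500
  Less exemption $95000 → base $918500
  $918500 × 25% = $229625

Standard income tax:
  $472000 × 13% = $61360
  $152000 × 19% = $28880
  $116600 × 30% = $34980
  → $125220
  Less childcare facility credit $43000 → $82220

Excess of tentative minimum tax over standard income tax: $229625 − $82220 = $147405.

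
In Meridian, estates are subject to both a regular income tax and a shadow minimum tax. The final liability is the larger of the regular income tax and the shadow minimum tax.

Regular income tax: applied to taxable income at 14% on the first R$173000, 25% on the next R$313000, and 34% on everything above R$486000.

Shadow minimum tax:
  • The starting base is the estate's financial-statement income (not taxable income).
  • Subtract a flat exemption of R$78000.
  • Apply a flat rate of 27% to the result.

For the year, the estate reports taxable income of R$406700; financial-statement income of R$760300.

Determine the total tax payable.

Shadow minimum tax:
  Base (financial-statement income): R$760300
  Less exemption R$78000 → base R$682300
  R$682300 × 27% = R$184221

Regular income tax:
  R$173000 × 14% = R$24220
  R$233700 × 25% = R$58425
  → R$82645

R$184221 > R$82645, so the shadow minimum tax is the binding amount.

R$184221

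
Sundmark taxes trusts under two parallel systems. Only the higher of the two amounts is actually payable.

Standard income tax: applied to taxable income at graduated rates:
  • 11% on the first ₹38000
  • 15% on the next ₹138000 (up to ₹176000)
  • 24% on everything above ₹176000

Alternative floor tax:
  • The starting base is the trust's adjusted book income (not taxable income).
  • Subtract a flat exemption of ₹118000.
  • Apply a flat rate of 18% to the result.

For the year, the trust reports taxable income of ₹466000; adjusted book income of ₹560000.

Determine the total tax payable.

Standard income tax:
  ₹38000 × 11% = ₹4180
  ₹138000 × 15% = ₹20700
  ₹290000 × 24% = ₹69600
  → ₹94480

Alternative floor tax:
  Base (adjusted book income): ₹560000
  Less exemption ₹118000 → base ₹442000
  ₹442000 × 18% = ₹79560

₹94480 > ₹79560, so the standard income tax governs.

₹94480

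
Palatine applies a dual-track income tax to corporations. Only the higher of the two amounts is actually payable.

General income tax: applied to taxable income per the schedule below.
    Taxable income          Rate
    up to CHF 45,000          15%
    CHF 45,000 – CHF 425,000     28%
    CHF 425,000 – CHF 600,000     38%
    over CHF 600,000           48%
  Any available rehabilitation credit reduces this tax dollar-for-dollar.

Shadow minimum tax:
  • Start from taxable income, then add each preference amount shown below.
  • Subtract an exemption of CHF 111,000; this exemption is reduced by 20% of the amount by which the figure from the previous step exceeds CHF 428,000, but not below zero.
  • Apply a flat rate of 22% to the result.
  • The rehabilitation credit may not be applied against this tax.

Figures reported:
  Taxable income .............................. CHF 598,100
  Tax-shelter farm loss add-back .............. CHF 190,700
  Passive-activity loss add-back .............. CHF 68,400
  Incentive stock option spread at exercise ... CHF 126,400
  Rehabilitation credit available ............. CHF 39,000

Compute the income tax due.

General income tax:
  CHF 45,000 × 15% = CHF 6,750
  CHF 380,000 × 28% = CHF 106,400
  CHF 173,100 × 38% = CHF 65,778
  → CHF 178,928
  Less rehabilitation credit CHF 39,000 → CHF 139,928

Shadow minimum tax:
  Adjusted income: CHF 598,100 + CHF 190,700 + CHF 68,400 + CHF 126,400 = CHF 983,600
  Exemption: 20% × (CHF 983,600 − CHF 428,000) = CHF 111,120 ≥ CHF 111,000, so the exemption is fully phased out
  Base: CHF 983,600 − CHF 0 = CHF 983,600
  CHF 983,600 × 22% = CHF 216,392

CHF 216,392 > CHF 139,928, so the shadow minimum tax is the binding amount.

CHF 216,392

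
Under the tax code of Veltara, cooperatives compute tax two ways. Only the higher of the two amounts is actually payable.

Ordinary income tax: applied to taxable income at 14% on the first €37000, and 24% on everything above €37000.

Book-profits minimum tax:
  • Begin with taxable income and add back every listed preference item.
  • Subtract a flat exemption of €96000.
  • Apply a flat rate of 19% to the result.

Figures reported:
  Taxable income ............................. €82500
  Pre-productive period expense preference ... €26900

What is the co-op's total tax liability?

€16100

Book-profits minimum tax:
  Adjusted income: €82500 + €26900 = €109400
  Less exemption €96000 → base €13400
  €13400 × 19% = €2546

Ordinary income tax:
  €37000 × 14% = €5180
  €45500 × 24% = €10920
  → €16100

€16100 > €2546, so the ordinary income tax governs.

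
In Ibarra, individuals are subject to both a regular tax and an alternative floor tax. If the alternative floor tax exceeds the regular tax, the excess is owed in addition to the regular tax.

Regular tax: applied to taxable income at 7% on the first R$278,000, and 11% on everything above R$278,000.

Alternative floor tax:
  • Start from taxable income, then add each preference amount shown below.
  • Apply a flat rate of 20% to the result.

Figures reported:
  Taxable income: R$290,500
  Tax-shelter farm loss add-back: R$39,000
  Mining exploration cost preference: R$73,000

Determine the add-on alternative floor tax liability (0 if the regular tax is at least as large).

R$59,665

Regular tax:
  R$278,000 × 7% = R$19,460
  R$12,500 × 11% = R$1,375
  → R$20,835

Alternative floor tax:
  Adjusted income: R$290,500 + R$39,000 + R$73,000 = R$402,500
  R$402,500 × 20% = R$80,500

Excess of alternative floor tax over regular tax: R$80,500 − R$20,835 = R$59,665.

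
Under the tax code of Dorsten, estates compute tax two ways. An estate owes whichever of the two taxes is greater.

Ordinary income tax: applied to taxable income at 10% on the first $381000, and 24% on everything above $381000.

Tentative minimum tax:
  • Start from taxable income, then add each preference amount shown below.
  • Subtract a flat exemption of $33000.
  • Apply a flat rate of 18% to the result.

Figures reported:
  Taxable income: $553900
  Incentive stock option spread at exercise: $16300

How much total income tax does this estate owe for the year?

$96696

Ordinary income tax:
  $381000 × 10% = $38100
  $172900 × 24% = $41496
  → $79596

Tentative minimum tax:
  Adjusted income: $553900 + $16300 = $570200
  Less exemption $33000 → base $537200
  $537200 × 18% = $96696

$96696 > $79596, so the tentative minimum tax is the binding amount.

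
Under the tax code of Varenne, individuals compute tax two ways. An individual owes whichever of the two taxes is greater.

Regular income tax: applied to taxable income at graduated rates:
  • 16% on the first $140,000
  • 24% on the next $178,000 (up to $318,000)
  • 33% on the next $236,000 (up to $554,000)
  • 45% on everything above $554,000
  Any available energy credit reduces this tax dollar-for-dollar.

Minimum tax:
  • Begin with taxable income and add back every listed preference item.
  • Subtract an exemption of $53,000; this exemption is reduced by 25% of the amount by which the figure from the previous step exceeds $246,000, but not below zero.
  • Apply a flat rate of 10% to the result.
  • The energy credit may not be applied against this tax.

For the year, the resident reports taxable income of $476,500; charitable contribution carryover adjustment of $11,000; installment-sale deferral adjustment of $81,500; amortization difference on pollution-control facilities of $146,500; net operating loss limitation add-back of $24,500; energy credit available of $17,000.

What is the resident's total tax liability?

Minimum tax:
  Adjusted income: $476,500 + $11,000 + $81,500 + $146,500 + $24,500 = $740,000
  Exemption: 25% × ($740,000 − $246,000) = $123,500 ≥ $53,000, so the exemption is fully phased out
  Base: $740,000 − $0 = $740,000
  $740,000 × 10% = $74,000

Regular income tax:
  $140,000 × 16% = $22,400
  $178,000 × 24% = $42,720
  $158,500 × 33% = $52,305
  → $117,425
  Less energy credit $17,000 → $100,425

$100,425 > $74,000, so the regular income tax governs.

$100,425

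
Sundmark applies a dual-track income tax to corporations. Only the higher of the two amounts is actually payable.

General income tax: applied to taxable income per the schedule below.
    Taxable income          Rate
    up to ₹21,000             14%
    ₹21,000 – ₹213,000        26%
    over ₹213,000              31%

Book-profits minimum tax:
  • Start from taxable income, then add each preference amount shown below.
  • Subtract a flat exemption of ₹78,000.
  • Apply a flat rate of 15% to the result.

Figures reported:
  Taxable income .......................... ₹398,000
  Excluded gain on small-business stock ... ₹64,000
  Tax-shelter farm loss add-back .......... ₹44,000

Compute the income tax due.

₹110,210

General income tax:
  ₹21,000 × 14% = ₹2,940
  ₹192,000 × 26% = ₹49,920
  ₹185,000 × 31% = ₹57,350
  → ₹110,210

Book-profits minimum tax:
  Adjusted income: ₹398,000 + ₹64,000 + ₹44,000 = ₹506,000
  Less exemption ₹78,000 → base ₹428,000
  ₹428,000 × 15% = ₹64,200

₹110,210 > ₹64,200, so the general income tax governs.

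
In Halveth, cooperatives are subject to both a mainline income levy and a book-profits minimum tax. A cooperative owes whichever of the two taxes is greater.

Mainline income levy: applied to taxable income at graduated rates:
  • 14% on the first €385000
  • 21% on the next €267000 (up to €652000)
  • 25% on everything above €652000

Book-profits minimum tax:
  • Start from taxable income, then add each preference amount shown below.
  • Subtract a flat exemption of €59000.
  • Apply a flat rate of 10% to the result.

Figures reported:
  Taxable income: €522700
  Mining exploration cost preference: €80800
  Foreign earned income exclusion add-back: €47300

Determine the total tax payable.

Mainline income levy:
  €385000 × 14% = €53900
  €137700 × 21% = €28917
  → €82817

Book-profits minimum tax:
  Adjusted income: €522700 + €80800 + €47300 = €650800
  Less exemption €59000 → base €591800
  €591800 × 10% = €59180

€82817 > €59180, so the mainline income levy governs.

€82817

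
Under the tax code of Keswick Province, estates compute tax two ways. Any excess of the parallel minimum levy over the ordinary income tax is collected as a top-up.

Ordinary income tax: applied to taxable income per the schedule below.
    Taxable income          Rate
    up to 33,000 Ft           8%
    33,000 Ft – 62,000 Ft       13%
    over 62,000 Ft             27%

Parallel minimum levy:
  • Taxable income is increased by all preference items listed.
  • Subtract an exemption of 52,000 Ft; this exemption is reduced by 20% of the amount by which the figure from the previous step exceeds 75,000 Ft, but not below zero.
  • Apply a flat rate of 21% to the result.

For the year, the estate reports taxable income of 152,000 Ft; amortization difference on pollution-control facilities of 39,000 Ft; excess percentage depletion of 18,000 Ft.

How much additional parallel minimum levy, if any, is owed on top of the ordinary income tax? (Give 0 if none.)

Parallel minimum levy:
  Adjusted income: 152,000 Ft + 39,000 Ft + 18,000 Ft = 209,000 Ft
  Exemption: 52,000 Ft − 20% × (209,000 Ft − 75,000 Ft) = 52,000 Ft − 26,800 Ft = 25,200 Ft
  Base: 209,000 Ft − 25,200 Ft = 183,800 Ft
  183,800 Ft × 21% = 38,598 Ft

Ordinary income tax:
  33,000 Ft × 8% = 2,640 Ft
  29,000 Ft × 13% = 3,770 Ft
  90,000 Ft × 27% = 24,300 Ft
  → 30,710 Ft

Excess of parallel minimum levy over ordinary income tax: 38,598 Ft − 30,710 Ft = 7,888 Ft.

7,888 Ft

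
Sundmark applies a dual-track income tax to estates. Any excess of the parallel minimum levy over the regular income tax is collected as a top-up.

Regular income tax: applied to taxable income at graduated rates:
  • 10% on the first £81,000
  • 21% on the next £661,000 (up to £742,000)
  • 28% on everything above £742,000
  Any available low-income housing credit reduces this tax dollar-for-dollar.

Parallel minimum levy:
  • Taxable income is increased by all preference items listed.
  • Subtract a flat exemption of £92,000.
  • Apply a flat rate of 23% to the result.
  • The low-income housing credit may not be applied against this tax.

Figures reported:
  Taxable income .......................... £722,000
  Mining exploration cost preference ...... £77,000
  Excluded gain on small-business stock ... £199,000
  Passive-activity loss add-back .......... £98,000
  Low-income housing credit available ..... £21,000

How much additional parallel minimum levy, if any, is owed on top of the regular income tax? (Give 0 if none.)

£109,210

Parallel minimum levy:
  Adjusted income: £722,000 + £77,000 + £199,000 + £98,000 = £1,096,000
  Less exemption £92,000 → base £1,004,000
  £1,004,000 × 23% = £230,920

Regular income tax:
  £81,000 × 10% = £8,100
  £641,000 × 21% = £134,610
  → £142,710
  Less low-income housing credit £21,000 → £121,710

Excess of parallel minimum levy over regular income tax: £230,920 − £121,710 = £109,210.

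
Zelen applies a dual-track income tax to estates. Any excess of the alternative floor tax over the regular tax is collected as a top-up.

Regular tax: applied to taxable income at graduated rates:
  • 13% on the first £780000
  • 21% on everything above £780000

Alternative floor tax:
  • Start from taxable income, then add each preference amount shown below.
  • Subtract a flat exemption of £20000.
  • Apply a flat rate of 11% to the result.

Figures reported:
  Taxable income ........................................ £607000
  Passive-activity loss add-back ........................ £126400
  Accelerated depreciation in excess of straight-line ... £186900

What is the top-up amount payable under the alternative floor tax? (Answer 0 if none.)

£20123

Regular tax:
  £607000 × 13% = £78910

Alternative floor tax:
  Adjusted income: £607000 + £126400 + £186900 = £920300
  Less exemption £20000 → base £900300
  £900300 × 11% = £99033

Excess of alternative floor tax over regular tax: £99033 − £78910 = £20123.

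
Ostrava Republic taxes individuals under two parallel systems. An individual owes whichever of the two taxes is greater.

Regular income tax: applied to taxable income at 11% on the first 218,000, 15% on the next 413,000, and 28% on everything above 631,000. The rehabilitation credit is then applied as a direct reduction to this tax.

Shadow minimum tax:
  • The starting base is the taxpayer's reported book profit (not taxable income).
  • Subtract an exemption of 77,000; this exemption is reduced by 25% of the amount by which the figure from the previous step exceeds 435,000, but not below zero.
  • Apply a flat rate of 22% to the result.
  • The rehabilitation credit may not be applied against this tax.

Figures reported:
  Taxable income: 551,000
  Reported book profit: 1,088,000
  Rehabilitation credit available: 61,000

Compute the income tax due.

Shadow minimum tax:
  Base (reported book profit): 1,088,000
  Exemption: 25% × (1,088,000 − 435,000) = 163,250 ≥ 77,000, so the exemption is fully phased out
  Base: 1,088,000 − 0 = 1,088,000
  1,088,000 × 22% = 239,360

Regular income tax:
  218,000 × 11% = 23,980
  333,000 × 15% = 49,950
  → 73,930
  Less rehabilitation credit 61,000 → 12,930

239,360 > 12,930, so the shadow minimum tax is the binding amount.

239,360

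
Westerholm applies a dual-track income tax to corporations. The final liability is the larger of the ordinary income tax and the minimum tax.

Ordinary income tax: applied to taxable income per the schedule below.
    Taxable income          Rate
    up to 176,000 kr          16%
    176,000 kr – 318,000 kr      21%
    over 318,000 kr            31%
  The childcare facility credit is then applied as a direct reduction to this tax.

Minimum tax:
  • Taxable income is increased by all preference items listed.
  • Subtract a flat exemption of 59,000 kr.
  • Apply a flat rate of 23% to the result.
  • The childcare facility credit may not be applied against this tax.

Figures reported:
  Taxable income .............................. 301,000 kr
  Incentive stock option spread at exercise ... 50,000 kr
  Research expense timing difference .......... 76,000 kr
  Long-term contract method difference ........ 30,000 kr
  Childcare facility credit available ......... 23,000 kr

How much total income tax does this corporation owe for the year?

91,540 kr

Minimum tax:
  Adjusted income: 301,000 kr + 50,000 kr + 76,000 kr + 30,000 kr = 457,000 kr
  Less exemption 59,000 kr → base 398,000 kr
  398,000 kr × 23% = 91,540 kr

Ordinary income tax:
  176,000 kr × 16% = 28,160 kr
  125,000 kr × 21% = 26,250 kr
  → 54,410 kr
  Less childcare facility credit 23,000 kr → 31,410 kr

91,540 kr > 31,410 kr, so the minimum tax is the binding amount.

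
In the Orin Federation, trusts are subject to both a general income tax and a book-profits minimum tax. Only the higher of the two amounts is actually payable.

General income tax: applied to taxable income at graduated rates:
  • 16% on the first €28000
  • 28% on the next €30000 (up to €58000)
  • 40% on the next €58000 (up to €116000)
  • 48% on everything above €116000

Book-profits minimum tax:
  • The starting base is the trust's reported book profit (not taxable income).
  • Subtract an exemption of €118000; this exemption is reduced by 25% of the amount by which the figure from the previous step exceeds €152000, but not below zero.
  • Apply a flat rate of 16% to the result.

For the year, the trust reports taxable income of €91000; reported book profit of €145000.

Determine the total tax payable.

€26080

Book-profits minimum tax:
  Base (reported book profit): €145000
  Exemption: €145000 ≤ €152000, so full €118000 applies
  Base: €145000 − €118000 = €27000
  €27000 × 16% = €4320

General income tax:
  €28000 × 16% = €4480
  €30000 × 28% = €8400
  €33000 × 40% = €13200
  → €26080

€26080 > €4320, so the general income tax governs.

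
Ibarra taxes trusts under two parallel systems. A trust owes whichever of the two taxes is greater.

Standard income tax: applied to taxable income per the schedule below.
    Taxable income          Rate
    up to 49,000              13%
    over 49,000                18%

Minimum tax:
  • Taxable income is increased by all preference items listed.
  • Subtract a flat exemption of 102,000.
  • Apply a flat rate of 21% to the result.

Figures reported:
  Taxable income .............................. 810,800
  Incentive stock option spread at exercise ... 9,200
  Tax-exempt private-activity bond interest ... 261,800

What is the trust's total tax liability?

Minimum tax:
  Adjusted income: 810,800 + 9,200 + 261,800 = 1,081,800
  Less exemption 102,000 → base 979,800
  979,800 × 21% = 205,758

Standard income tax:
  49,000 × 13% = 6,370
  761,800 × 18% = 137,124
  → 143,494

205,758 > 143,494, so the minimum tax is the binding amount.

205,758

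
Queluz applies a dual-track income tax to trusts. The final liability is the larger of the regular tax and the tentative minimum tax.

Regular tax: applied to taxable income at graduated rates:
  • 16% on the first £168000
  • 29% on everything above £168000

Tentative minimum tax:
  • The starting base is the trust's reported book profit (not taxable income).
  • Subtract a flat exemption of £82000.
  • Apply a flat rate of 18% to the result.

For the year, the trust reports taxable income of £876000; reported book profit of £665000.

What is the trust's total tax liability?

Regular tax:
  £168000 × 16% = £26880
  £708000 × 29% = £205320
  → £232200

Tentative minimum tax:
  Base (reported book profit): £665000
  Less exemption £82000 → base £583000
  £583000 × 18% = £104940

£232200 > £104940, so the regular tax governs.

£232200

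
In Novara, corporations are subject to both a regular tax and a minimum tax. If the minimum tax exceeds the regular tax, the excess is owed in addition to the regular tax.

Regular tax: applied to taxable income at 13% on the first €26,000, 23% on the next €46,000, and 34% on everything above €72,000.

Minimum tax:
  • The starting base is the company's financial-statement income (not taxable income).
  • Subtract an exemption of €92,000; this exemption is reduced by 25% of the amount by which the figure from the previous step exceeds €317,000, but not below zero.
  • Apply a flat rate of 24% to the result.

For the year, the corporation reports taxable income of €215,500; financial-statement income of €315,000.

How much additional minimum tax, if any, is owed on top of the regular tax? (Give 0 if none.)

Regular tax:
  €26,000 × 13% = €3,380
  €46,000 × 23% = €10,580
  €143,500 × 34% = €48,790
  → €62,750

Minimum tax:
  Base (financial-statement income): €315,000
  Exemption: €315,000 ≤ €317,000, so full €92,000 applies
  Base: €315,000 − €92,000 = €223,000
  €223,000 × 24% = €53,520

€53,520 ≤ €62,750, so no add-on is due.

€0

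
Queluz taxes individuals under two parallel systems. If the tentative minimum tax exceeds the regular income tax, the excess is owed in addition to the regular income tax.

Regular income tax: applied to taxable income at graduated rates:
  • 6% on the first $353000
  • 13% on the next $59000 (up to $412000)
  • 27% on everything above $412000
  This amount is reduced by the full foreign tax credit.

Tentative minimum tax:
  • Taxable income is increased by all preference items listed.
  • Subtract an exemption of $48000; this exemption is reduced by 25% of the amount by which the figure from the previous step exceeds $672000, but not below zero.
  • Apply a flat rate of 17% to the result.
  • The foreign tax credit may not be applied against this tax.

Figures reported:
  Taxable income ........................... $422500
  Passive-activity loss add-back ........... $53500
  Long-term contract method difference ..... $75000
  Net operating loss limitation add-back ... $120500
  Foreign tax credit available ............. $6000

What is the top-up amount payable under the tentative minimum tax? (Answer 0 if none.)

$80310

Tentative minimum tax:
  Adjusted income: $422500 + $53500 + $75000 + $120500 = $671500
  Exemption: $671500 ≤ $672000, so full $48000 applies
  Base: $671500 − $48000 = $623500
  $623500 × 17% = $105995

Regular income tax:
  $353000 × 6% = $21180
  $59000 × 13% = $7670
  $10500 × 27% = $2835
  → $31685
  Less foreign tax credit $6000 → $25685

Excess of tentative minimum tax over regular income tax: $105995 − $25685 = $80310.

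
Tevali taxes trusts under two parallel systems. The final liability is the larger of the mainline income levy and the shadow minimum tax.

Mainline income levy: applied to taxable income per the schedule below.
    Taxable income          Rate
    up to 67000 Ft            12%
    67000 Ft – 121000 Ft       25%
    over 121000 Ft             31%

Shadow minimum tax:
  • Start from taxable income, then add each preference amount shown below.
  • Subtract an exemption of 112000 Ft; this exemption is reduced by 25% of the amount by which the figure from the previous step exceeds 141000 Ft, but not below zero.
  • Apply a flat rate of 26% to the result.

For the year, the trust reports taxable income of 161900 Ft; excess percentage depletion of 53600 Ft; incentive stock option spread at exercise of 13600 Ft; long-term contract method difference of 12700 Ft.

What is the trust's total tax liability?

Mainline income levy:
  67000 Ft × 12% = 8040 Ft
  54000 Ft × 25% = 13500 Ft
  40900 Ft × 31% = 12679 Ft
  → 34219 Ft

Shadow minimum tax:
  Adjusted income: 161900 Ft + 53600 Ft + 13600 Ft + 12700 Ft = 241800 Ft
  Exemption: 112000 Ft − 25% × (241800 Ft − 141000 Ft) = 112000 Ft − 25200 Ft = 86800 Ft
  Base: 241800 Ft − 86800 Ft = 155000 Ft
  155000 Ft × 26% = 40300 Ft

40300 Ft > 34219 Ft, so the shadow minimum tax is the binding amount.

40300 Ft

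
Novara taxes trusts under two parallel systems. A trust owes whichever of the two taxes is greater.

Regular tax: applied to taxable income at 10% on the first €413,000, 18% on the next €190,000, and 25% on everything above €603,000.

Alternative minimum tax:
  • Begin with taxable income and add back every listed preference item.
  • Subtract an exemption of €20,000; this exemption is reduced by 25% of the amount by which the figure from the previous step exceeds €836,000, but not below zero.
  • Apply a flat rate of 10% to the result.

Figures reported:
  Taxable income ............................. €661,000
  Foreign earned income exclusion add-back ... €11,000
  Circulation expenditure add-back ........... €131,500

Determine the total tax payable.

Regular tax:
  €413,000 × 10% = €41,300
  €190,000 × 18% = €34,200
  €58,000 × 25% = €14,500
  → €90,000

Alternative minimum tax:
  Adjusted income: €661,000 + €11,000 + €131,500 = €803,500
  Exemption: €803,500 ≤ €836,000, so full €20,000 applies
  Base: €803,500 − €20,000 = €783,500
  €783,500 × 10% = €78,350

€90,000 > €78,350, so the regular tax governs.

€90,000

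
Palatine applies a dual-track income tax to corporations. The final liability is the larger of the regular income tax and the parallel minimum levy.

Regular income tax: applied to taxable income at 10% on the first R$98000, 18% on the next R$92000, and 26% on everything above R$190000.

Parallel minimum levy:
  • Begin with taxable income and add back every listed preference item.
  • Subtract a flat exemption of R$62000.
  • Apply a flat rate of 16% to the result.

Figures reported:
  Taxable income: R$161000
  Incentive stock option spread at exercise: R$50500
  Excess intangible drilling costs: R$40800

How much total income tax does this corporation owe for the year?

Parallel minimum levy:
  Adjusted income: R$161000 + R$50500 + R$40800 = R$252300
  Less exemption R$62000 → base R$190300
  R$190300 × 16% = R$30448

Regular income tax:
  R$98000 × 10% = R$9800
  R$63000 × 18% = R$11340
  → R$21140

R$30448 > R$21140, so the parallel minimum levy is the binding amount.

R$30448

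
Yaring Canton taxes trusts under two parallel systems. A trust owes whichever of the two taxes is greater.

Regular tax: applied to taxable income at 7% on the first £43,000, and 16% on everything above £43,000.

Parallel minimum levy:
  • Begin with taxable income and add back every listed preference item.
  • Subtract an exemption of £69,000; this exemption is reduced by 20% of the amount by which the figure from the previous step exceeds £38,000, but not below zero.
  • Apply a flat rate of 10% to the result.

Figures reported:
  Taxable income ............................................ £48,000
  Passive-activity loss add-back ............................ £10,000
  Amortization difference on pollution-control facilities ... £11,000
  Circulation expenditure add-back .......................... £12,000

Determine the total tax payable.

£3,810

Parallel minimum levy:
  Adjusted income: £48,000 + £10,000 + £11,000 + £12,000 = £81,000
  Exemption: £69,000 − 20% × (£81,000 − £38,000) = £69,000 − £8,600 = £60,400
  Base: £81,000 − £60,400 = £20,600
  £20,600 × 10% = £2,060

Regular tax:
  £43,000 × 7% = £3,010
  £5,000 × 16% = £800
  → £3,810

£3,810 > £2,060, so the regular tax governs.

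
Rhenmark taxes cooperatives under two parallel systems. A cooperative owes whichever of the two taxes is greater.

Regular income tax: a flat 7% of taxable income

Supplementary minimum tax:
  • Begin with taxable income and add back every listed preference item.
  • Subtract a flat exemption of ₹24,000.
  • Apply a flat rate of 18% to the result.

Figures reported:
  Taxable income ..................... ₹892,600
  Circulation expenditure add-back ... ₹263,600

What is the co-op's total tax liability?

Supplementary minimum tax:
  Adjusted income: ₹892,600 + ₹263,600 = ₹1,156,200
  Less exemption ₹24,000 → base ₹1,132,200
  ₹1,132,200 × 18% = ₹203,796

Regular income tax:
  ₹892,600 × 7% = ₹62,482

₹203,796 > ₹62,482, so the supplementary minimum tax is the binding amount.

₹203,796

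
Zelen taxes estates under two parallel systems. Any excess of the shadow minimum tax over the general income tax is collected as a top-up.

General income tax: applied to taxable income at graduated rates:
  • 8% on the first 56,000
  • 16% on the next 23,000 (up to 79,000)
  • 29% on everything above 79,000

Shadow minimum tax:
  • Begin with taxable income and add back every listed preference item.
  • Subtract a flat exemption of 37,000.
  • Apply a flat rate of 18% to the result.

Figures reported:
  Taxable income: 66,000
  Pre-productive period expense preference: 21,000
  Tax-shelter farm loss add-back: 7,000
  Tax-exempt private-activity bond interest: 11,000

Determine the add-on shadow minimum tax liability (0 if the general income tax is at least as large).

General income tax:
  56,000 × 8% = 4,480
  10,000 × 16% = 1,600
  → 6,080

Shadow minimum tax:
  Adjusted income: 66,000 + 21,000 + 7,000 + 11,000 = 105,000
  Less exemption 37,000 → base 68,000
  68,000 × 18% = 12,240

Excess of shadow minimum tax over general income tax: 12,240 − 6,080 = 6,160.

6,160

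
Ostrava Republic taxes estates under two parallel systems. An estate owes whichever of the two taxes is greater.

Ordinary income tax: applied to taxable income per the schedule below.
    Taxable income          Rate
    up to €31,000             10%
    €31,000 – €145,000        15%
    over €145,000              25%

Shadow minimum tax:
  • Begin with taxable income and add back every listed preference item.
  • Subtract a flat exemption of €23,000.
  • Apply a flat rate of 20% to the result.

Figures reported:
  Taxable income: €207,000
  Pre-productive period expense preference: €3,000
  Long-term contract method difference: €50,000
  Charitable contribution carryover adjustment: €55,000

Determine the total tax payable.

Ordinary income tax:
  €31,000 × 10% = €3,100
  €114,000 × 15% = €17,100
  €62,000 × 25% = €15,500
  → €35,700

Shadow minimum tax:
  Adjusted income: €207,000 + €3,000 + €50,000 + €55,000 = €315,000
  Less exemption €23,000 → base €292,000
  €292,000 × 20% = €58,400

€58,400 > €35,700, so the shadow minimum tax is the binding amount.

€58,400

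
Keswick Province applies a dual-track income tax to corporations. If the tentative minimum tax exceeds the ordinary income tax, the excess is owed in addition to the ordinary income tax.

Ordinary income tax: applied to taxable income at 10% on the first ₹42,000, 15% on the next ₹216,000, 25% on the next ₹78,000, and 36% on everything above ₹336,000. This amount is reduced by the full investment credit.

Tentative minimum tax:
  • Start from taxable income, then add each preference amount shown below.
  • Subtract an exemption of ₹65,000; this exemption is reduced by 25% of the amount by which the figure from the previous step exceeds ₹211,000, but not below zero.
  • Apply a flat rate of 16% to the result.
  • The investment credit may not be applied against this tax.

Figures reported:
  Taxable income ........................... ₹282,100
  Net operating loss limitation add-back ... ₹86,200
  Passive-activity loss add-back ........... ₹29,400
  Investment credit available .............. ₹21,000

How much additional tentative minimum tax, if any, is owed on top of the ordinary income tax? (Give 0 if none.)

Tentative minimum tax:
  Adjusted income: ₹282,100 + ₹86,200 + ₹29,400 = ₹397,700
  Exemption: ₹65,000 − 25% × (₹397,700 − ₹211,000) = ₹65,000 − ₹46,675 = ₹18,325
  Base: ₹397,700 − ₹18,325 = ₹379,375
  ₹379,375 × 16% = ₹60,700

Ordinary income tax:
  ₹42,000 × 10% = ₹4,200
  ₹216,000 × 15% = ₹32,400
  ₹24,100 × 25% = ₹6,025
  → ₹42,625
  Less investment credit ₹21,000 → ₹21,625

Excess of tentative minimum tax over ordinary income tax: ₹60,700 − ₹21,625 = ₹39,075.

₹39,075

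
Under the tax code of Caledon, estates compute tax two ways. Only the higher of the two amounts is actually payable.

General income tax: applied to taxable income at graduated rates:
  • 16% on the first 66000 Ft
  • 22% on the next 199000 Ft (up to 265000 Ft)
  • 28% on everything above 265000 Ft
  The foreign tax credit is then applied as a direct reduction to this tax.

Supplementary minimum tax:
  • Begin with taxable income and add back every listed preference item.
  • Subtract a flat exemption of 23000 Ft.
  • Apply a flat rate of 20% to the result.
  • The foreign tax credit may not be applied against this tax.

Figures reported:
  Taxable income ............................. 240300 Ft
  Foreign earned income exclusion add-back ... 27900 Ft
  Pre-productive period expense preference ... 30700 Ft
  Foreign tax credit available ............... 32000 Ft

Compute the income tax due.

General income tax:
  66000 Ft × 16% = 10560 Ft
  174300 Ft × 22% = 38346 Ft
  → 48906 Ft
  Less foreign tax credit 32000 Ft → 16906 Ft

Supplementary minimum tax:
  Adjusted income: 240300 Ft + 27900 Ft + 30700 Ft = 298900 Ft
  Less exemption 23000 Ft → base 275900 Ft
  275900 Ft × 20% = 55180 Ft

55180 Ft > 16906 Ft, so the supplementary minimum tax is the binding amount.

55180 Ft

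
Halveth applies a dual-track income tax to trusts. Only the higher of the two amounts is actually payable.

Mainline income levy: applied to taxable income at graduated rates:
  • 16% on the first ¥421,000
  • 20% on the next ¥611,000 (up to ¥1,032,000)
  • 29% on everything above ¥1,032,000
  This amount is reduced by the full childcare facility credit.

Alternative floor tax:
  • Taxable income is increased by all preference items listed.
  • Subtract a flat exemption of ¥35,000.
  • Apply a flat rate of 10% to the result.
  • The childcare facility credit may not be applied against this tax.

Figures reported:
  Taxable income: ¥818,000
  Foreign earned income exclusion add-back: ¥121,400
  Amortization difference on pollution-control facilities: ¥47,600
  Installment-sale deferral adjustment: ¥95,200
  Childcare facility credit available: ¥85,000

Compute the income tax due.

¥104,720

Mainline income levy:
  ¥421,000 × 16% = ¥67,360
  ¥397,000 × 20% = ¥79,400
  → ¥146,760
  Less childcare facility credit ¥85,000 → ¥61,760

Alternative floor tax:
  Adjusted income: ¥818,000 + ¥121,400 + ¥47,600 + ¥95,200 = ¥1,082,200
  Less exemption ¥35,000 → base ¥1,047,200
  ¥1,047,200 × 10% = ¥104,720

¥104,720 > ¥61,760, so the alternative floor tax is the binding amount.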